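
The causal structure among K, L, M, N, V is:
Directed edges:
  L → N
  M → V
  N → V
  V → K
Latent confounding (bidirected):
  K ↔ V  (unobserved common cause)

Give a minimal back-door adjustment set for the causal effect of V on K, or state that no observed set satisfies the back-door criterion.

desc(V)\{V}={K}; candidates ⊆ {L,M,N}.
V↔K: latent back-door arc(s) into V.
size 0: {}; under {} V still reaches {K,L,M,N} ∋ K.
size 1: {L}, {M}, {N}; under {L} V still reaches {K,M,N} ∋ K.
size 2: {L,M}, {L,N}, {M,N}; under {L,M} V still reaches {K,N} ∋ K.
V↔K cannot be blocked by any observed set — no back-door set.

V→K: no observed back-door set.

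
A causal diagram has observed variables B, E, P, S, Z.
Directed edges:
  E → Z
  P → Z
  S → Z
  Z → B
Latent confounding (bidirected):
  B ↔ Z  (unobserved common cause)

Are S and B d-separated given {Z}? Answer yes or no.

No — S and B are d-connected given {Z}.

Bayes-Ball from S | {Z} reaches {B,E,P}.
B ∈ reach(S|{Z}) ⇒ S ⊥̸ B | {Z}.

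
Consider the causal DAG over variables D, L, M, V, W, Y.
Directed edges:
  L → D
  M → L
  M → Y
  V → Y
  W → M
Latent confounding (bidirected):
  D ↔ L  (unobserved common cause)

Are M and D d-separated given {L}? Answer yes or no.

No — M and D are d-connected given {L}.

Bayes-Ball from M | {L} reaches {D,W,Y}.
D ∈ reach(M|{L}) ⇒ M ⊥̸ D | {L}.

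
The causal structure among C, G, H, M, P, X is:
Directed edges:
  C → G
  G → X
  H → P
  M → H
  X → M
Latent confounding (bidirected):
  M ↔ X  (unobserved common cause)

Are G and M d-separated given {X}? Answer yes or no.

Bayes-Ball from G | {X} reaches {C,H,M,P}.
M ∈ reach(G|{X}) ⇒ G ⊥̸ M | {X}.

No — G and M are d-connected given {X}.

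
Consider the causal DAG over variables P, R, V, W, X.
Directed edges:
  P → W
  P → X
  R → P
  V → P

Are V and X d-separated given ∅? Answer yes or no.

No — V and X are d-connected given ∅.

Bayes-Ball from V | ∅ reaches {P,W,X}.
X ∈ reach(V|∅) ⇒ V ⊥̸ X | ∅.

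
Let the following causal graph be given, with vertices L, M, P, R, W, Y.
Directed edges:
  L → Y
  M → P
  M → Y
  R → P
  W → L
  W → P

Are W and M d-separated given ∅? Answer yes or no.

Bayes-Ball from W | ∅ reaches {L,P,Y}.
M ∉ reach(W|∅) ⇒ W ⊥ M | ∅.

Yes — W ⊥ M | ∅.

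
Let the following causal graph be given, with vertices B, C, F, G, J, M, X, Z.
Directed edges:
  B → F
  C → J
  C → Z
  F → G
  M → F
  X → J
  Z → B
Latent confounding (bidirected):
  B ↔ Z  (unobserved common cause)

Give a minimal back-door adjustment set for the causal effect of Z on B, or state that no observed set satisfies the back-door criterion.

desc(Z)\{Z}={B,F,G}; candidates ⊆ {C,J,M,X}.
Z↔B: latent back-door arc(s) into Z.
size 0: {}; under {} Z still reaches {B,C,F,G,J} ∋ B.
size 1: {C}, {J}, {M} …(+1); under {C} Z still reaches {B,F,G} ∋ B.
size 2: {C,J}, {C,M}, {C,X} …(+3); under {C,J} Z still reaches {B,F,G} ∋ B.
Z↔B cannot be blocked by any observed set — no back-door set.

Z→B: no observed back-door set.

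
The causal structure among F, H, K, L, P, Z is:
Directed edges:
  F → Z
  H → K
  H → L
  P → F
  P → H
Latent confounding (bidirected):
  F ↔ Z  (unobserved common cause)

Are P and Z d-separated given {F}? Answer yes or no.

No — P and Z are d-connected given {F}.

Bayes-Ball from P | {F} reaches {H,K,L,Z}.
Z ∈ reach(P|{F}) ⇒ P ⊥̸ Z | {F}.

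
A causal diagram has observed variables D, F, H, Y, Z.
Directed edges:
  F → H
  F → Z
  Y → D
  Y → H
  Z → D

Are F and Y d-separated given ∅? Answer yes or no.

Yes — F ⊥ Y | ∅.

Bayes-Ball from F | ∅ reaches {D,H,Z}.
Y ∉ reach(F|∅) ⇒ F ⊥ Y | ∅.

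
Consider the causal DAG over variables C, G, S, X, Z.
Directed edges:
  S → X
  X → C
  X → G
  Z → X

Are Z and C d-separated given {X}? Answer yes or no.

Bayes-Ball from Z | {X} reaches {S}.
C ∉ reach(Z|{X}) ⇒ Z ⊥ C | {X}.

Yes — Z ⊥ C | {X}.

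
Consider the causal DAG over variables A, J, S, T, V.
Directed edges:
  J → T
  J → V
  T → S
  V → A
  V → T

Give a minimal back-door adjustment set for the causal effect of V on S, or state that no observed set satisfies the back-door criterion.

V→S: minimal back-door set {J}.

desc(V)\{V}={A,S,T}; candidates ⊆ {J}.
size 0: {}; under {} V still reaches {J,S,T} ∋ S.
{J}: V⊥S given {J} in G with V→· removed — back-door holds.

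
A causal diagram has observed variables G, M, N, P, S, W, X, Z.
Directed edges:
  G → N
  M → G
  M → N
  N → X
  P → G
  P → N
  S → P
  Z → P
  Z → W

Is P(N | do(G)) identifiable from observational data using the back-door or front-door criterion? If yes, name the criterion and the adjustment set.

desc(G)\{G}={N,X}; candidates ⊆ {M,P,S,W,Z}.
size 0: {}; under {} G still reaches {M,N,P,S,W,X,Z} ∋ N.
size 1: {M}, {P}, {S} …(+2); under {M} G still reaches {N,P,S,W,X,Z} ∋ N.
{M,P}: G⊥N given {M,P} in G with G→· removed — back-door holds.
P(N|do(G)) = Σ_{M,P} P(N|G,M,P)·P(M,P).

P(N|do(G)): backdoor, adjust for {M, P}.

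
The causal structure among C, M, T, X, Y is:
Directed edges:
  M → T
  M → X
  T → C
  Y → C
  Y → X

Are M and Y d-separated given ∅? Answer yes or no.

Yes — M ⊥ Y | ∅.

Bayes-Ball from M | ∅ reaches {C,T,X}.
Y ∉ reach(M|∅) ⇒ M ⊥ Y | ∅.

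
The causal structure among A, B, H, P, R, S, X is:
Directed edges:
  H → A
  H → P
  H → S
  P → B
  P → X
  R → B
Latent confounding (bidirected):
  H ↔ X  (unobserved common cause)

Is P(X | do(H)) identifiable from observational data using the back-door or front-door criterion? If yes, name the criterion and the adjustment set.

desc(H)\{H}={A,B,P,S,X}; candidates ⊆ {R}.
H↔X: latent back-door arc(s) into H.
size 0: {}; under {} H still reaches {X} ∋ X.
size 1: {R}; under {R} H still reaches {X} ∋ X.
H↔X cannot be blocked by any observed set — no back-door set.
{P}: (i) intercepts every directed H→X path; (ii) no back-door H→{P}; (iii) {H} blocks every back-door {P}→X. Front-door holds.
P(X|do(H)) = Σ_{P} P(P|H) Σ_{H'} P(X|P,H')P(H').

P(X|do(H)): frontdoor, adjust for {P}.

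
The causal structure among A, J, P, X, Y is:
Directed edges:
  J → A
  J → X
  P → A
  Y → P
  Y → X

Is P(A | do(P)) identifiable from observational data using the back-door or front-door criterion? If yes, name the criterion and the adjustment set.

desc(P)\{P}={A}; candidates ⊆ {J,X,Y}.
∅: P⊥A given ∅ in G with P→· removed — back-door holds.
P(A|do(P)) = P(A|P) — no adjustment needed.

P(A|do(P)): backdoor, adjust for ∅.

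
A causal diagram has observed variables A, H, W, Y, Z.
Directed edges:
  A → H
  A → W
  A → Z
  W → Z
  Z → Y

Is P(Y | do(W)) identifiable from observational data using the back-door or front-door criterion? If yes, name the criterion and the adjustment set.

desc(W)\{W}={Y,Z}; candidates ⊆ {A,H}.
size 0: {}; under {} W still reaches {A,H,Y,Z} ∋ Y.
{A}: W⊥Y given {A} in G with W→· removed — back-door holds.
P(Y|do(W)) = Σ_{A} P(Y|W,A)·P(A).

P(Y|do(W)): backdoor, adjust for {A}.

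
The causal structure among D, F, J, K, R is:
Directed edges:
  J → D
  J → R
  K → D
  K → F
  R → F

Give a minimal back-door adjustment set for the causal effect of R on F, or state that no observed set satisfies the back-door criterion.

desc(R)\{R}={F}; candidates ⊆ {D,J,K}.
∅: R⊥F given ∅ in G with R→· removed — back-door holds.

R→F: minimal back-door set ∅.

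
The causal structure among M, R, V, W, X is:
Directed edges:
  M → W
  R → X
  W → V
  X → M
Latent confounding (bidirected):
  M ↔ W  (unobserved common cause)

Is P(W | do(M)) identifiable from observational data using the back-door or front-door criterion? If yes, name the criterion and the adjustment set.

desc(M)\{M}={V,W}; candidates ⊆ {R,X}.
M↔W: latent back-door arc(s) into M.
size 0: {}; under {} M still reaches {R,V,W,X} ∋ W.
size 1: {R}, {X}; under {R} M still reaches {V,W,X} ∋ W.
size 2: {R,X}; under {R,X} M still reaches {V,W} ∋ W.
M↔W cannot be blocked by any observed set — no back-door set.
No mediator lies on a directed M→…→W path.
Neither criterion identifies P(W|do(M)) in this graph.

P(W|do(M)): not identifiable (no BD/FD set).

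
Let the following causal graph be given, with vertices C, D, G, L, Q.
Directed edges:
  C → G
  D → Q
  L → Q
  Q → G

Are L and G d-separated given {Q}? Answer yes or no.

Bayes-Ball from L | {Q} reaches {D}.
G ∉ reach(L|{Q}) ⇒ L ⊥ G | {Q}.

Yes — L ⊥ G | {Q}.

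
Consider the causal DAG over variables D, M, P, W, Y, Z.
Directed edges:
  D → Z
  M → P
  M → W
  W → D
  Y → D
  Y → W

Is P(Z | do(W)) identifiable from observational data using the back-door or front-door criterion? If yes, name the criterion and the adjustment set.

P(Z|do(W)): backdoor, adjust for {Y}.

desc(W)\{W}={D,Z}; candidates ⊆ {M,P,Y}.
size 0: {}; under {} W still reaches {D,M,P,Y,Z} ∋ Z.
{Y}: W⊥Z given {Y} in G with W→· removed — back-door holds.
P(Z|do(W)) = Σ_{Y} P(Z|W,Y)·P(Y).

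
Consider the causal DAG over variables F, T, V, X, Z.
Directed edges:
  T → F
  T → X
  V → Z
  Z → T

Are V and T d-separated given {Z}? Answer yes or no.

Bayes-Ball from V | {Z} reaches ∅.
T ∉ reach(V|{Z}) ⇒ V ⊥ T | {Z}.

Yes — V ⊥ T | {Z}.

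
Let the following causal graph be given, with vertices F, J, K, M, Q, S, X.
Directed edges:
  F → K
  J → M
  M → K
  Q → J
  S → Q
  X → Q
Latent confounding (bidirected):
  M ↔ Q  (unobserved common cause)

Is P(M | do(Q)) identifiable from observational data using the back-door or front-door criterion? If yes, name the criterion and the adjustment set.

desc(Q)\{Q}={J,K,M}; candidates ⊆ {F,S,X}.
Q↔M: latent back-door arc(s) into Q.
size 0: {}; under {} Q still reaches {K,M,S,X} ∋ M.
size 1: {F}, {S}, {X}; under {F} Q still reaches {K,M,S,X} ∋ M.
size 2: {F,S}, {F,X}, {S,X}; under {F,S} Q still reaches {K,M,X} ∋ M.
Q↔M cannot be blocked by any observed set — no back-door set.
{J}: (i) intercepts every directed Q→M path; (ii) no back-door Q→{J}; (iii) {Q} blocks every back-door {J}→M. Front-door holds.
P(M|do(Q)) = Σ_{J} P(J|Q) Σ_{Q'} P(M|J,Q')P(Q').

P(M|do(Q)): frontdoor, adjust for {J}.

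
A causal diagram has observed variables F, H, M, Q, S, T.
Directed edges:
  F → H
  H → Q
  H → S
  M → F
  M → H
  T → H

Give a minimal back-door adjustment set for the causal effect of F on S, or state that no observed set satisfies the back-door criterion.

F→S: minimal back-door set {M}.

desc(F)\{F}={H,Q,S}; candidates ⊆ {M,T}.
size 0: {}; under {} F still reaches {H,M,Q,S} ∋ S.
{M}: F⊥S given {M} in G with F→· removed — back-door holds.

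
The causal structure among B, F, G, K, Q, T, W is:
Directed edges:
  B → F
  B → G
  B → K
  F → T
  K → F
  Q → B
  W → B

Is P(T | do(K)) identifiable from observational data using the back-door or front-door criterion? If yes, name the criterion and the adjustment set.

P(T|do(K)): backdoor, adjust for {B}.

desc(K)\{K}={F,T}; candidates ⊆ {B,G,Q,W}.
size 0: {}; under {} K still reaches {B,F,G,Q,T,W} ∋ T.
{B}: K⊥T given {B} in G with K→· removed — back-door holds.
P(T|do(K)) = Σ_{B} P(T|K,B)·P(B).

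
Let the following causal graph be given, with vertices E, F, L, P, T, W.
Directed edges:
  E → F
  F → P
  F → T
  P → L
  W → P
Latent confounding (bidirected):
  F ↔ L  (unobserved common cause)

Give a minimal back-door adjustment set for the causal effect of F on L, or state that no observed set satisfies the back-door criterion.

desc(F)\{F}={L,P,T}; candidates ⊆ {E,W}.
F↔L: latent back-door arc(s) into F.
size 0: {}; under {} F still reaches {E,L} ∋ L.
size 1: {E}, {W}; under {E} F still reaches {L} ∋ L.
size 2: {E,W}; under {E,W} F still reaches {L} ∋ L.
F↔L cannot be blocked by any observed set — no back-door set.

F→L: no observed back-door set.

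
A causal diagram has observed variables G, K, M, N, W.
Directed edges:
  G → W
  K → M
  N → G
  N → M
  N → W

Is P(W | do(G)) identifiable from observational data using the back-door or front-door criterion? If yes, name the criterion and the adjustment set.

P(W|do(G)): backdoor, adjust for {N}.

desc(G)\{G}={W}; candidates ⊆ {K,M,N}.
size 0: {}; under {} G still reaches {M,N,W} ∋ W.
{N}: G⊥W given {N} in G with G→· removed — back-door holds.
P(W|do(G)) = Σ_{N} P(W|G,N)·P(N).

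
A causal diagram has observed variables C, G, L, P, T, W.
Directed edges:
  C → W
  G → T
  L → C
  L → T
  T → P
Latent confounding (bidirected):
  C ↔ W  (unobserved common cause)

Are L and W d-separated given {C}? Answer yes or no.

Bayes-Ball from L | {C} reaches {P,T,W}.
W ∈ reach(L|{C}) ⇒ L ⊥̸ W | {C}.

No — L and W are d-connected given {C}.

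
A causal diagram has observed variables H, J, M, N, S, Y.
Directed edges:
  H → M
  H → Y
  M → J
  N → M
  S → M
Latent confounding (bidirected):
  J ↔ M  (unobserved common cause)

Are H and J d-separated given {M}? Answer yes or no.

Bayes-Ball from H | {M} reaches {J,N,S,Y}.
J ∈ reach(H|{M}) ⇒ H ⊥̸ J | {M}.

No — H and J are d-connected given {M}.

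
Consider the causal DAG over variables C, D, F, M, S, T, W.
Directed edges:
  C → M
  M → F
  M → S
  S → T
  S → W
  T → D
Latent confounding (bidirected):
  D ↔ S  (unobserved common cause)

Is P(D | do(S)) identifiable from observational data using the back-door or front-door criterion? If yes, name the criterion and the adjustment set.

desc(S)\{S}={D,T,W}; candidates ⊆ {C,F,M}.
S↔D: latent back-door arc(s) into S.
size 0: {}; under {} S still reaches {C,D,F,M} ∋ D.
size 1: {C}, {F}, {M}; under {C} S still reaches {D,F,M} ∋ D.
size 2: {C,F}, {C,M}, {F,M}; under {C,F} S still reaches {D,M} ∋ D.
S↔D cannot be blocked by any observed set — no back-door set.
{T}: (i) intercepts every directed S→D path; (ii) no back-door S→{T}; (iii) {S} blocks every back-door {T}→D. Front-door holds.
P(D|do(S)) = Σ_{T} P(T|S) Σ_{S'} P(D|T,S')P(S').

P(D|do(S)): frontdoor, adjust for {T}.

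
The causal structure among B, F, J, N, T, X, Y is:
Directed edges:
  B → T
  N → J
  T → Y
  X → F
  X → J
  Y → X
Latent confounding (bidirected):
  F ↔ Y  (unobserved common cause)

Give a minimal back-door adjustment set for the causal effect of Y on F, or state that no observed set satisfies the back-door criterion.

desc(Y)\{Y}={F,J,X}; candidates ⊆ {B,N,T}.
Y↔F: latent back-door arc(s) into Y.
size 0: {}; under {} Y still reaches {B,F,T} ∋ F.
size 1: {B}, {N}, {T}; under {B} Y still reaches {F,T} ∋ F.
size 2: {B,N}, {B,T}, {N,T}; under {B,N} Y still reaches {F,T} ∋ F.
Y↔F cannot be blocked by any observed set — no back-door set.

Y→F: no observed back-door set.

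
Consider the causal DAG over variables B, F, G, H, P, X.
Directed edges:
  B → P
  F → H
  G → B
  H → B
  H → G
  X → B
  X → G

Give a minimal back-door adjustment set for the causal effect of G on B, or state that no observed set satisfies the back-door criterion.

G→B: minimal back-door set {H, X}.

desc(G)\{G}={B,P}; candidates ⊆ {F,H,X}.
size 0: {}; under {} G still reaches {B,F,H,P,X} ∋ B.
size 1: {F}, {H}, {X}; under {F} G still reaches {B,H,P,X} ∋ B.
{H,X}: G⊥B given {H,X} in G with G→· removed — back-door holds.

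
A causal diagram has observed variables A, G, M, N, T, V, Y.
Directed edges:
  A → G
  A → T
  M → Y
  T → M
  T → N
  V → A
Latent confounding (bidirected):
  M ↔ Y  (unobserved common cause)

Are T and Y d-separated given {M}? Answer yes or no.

No — T and Y are d-connected given {M}.

Bayes-Ball from T | {M} reaches {A,G,N,V,Y}.
Y ∈ reach(T|{M}) ⇒ T ⊥̸ Y | {M}.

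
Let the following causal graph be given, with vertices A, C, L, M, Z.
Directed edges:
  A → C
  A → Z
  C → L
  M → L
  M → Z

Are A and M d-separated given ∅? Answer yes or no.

Yes — A ⊥ M | ∅.

Bayes-Ball from A | ∅ reaches {C,L,Z}.
M ∉ reach(A|∅) ⇒ A ⊥ M | ∅.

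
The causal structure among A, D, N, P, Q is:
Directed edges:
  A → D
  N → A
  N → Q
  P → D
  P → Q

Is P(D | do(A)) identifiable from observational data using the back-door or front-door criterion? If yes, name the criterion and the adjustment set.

desc(A)\{A}={D}; candidates ⊆ {N,P,Q}.
∅: A⊥D given ∅ in G with A→· removed — back-door holds.
P(D|do(A)) = P(D|A) — no adjustment needed.

P(D|do(A)): backdoor, adjust for ∅.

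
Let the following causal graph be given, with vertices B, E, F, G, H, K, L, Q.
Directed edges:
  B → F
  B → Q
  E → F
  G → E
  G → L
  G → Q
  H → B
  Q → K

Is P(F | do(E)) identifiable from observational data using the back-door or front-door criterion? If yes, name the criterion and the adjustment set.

P(F|do(E)): backdoor, adjust for ∅.

desc(E)\{E}={F}; candidates ⊆ {B,G,H,K,L,Q}.
∅: E⊥F given ∅ in G with E→· removed — back-door holds.
P(F|do(E)) = P(F|E) — no adjustment needed.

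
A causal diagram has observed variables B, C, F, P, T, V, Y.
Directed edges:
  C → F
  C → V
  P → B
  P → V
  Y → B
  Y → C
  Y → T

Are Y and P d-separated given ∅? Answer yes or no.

Bayes-Ball from Y | ∅ reaches {B,C,F,T,V}.
P ∉ reach(Y|∅) ⇒ Y ⊥ P | ∅.

Yes — Y ⊥ P | ∅.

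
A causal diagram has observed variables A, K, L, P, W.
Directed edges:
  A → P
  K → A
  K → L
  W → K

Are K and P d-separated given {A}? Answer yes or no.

Bayes-Ball from K | {A} reaches {L,W}.
P ∉ reach(K|{A}) ⇒ K ⊥ P | {A}.

Yes — K ⊥ P | {A}.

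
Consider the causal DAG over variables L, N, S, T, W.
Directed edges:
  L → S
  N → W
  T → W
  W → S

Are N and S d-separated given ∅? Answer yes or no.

No — N and S are d-connected given ∅.

Bayes-Ball from N | ∅ reaches {S,W}.
S ∈ reach(N|∅) ⇒ N ⊥̸ S | ∅.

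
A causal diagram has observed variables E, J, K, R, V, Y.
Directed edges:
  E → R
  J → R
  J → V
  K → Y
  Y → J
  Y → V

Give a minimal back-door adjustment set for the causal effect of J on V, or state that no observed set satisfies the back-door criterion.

desc(J)\{J}={R,V}; candidates ⊆ {E,K,Y}.
size 0: {}; under {} J still reaches {K,V,Y} ∋ V.
{Y}: J⊥V given {Y} in G with J→· removed — back-door holds.

J→V: minimal back-door set {Y}.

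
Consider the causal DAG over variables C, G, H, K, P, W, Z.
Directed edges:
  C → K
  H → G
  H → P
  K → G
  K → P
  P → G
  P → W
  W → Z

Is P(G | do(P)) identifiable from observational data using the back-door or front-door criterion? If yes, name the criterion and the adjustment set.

desc(P)\{P}={G,W,Z}; candidates ⊆ {C,H,K}.
size 0: {}; under {} P still reaches {C,G,H,K} ∋ G.
size 1: {C}, {H}, {K}; under {C} P still reaches {G,H,K} ∋ G.
{H,K}: P⊥G given {H,K} in G with P→· removed — back-door holds.
P(G|do(P)) = Σ_{H,K} P(G|P,H,K)·P(H,K).

P(G|do(P)): backdoor, adjust for {H, K}.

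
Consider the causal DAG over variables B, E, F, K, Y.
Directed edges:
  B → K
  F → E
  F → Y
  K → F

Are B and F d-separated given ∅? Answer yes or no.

Bayes-Ball from B | ∅ reaches {E,F,K,Y}.
F ∈ reach(B|∅) ⇒ B ⊥̸ F | ∅.

No — B and F are d-connected given ∅.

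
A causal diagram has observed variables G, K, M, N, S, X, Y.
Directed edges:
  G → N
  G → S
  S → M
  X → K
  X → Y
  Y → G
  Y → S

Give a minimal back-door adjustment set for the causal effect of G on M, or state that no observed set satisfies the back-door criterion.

G→M: minimal back-door set {Y}.

desc(G)\{G}={M,N,S}; candidates ⊆ {K,X,Y}.
size 0: {}; under {} G still reaches {K,M,S,X,Y} ∋ M.
{Y}: G⊥M given {Y} in G with G→· removed — back-door holds.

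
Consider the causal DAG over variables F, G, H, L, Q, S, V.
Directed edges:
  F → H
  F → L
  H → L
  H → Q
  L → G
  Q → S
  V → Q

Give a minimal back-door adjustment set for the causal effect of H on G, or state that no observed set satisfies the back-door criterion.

H→G: minimal back-door set {F}.

desc(H)\{H}={G,L,Q,S}; candidates ⊆ {F,V}.
size 0: {}; under {} H still reaches {F,G,L} ∋ G.
{F}: H⊥G given {F} in G with H→· removed — back-door holds.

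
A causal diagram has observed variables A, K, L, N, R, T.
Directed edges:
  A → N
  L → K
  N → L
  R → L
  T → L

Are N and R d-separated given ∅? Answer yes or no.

Yes — N ⊥ R | ∅.

Bayes-Ball from N | ∅ reaches {A,K,L}.
R ∉ reach(N|∅) ⇒ N ⊥ R | ∅.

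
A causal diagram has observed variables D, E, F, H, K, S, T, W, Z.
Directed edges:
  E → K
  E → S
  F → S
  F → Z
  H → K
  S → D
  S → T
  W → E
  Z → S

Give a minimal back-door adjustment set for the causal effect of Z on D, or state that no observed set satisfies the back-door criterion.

Z→D: minimal back-door set {F}.

desc(Z)\{Z}={D,S,T}; candidates ⊆ {E,F,H,K,W}.
size 0: {}; under {} Z still reaches {D,F,S,T} ∋ D.
{F}: Z⊥D given {F} in G with Z→· removed — back-door holds.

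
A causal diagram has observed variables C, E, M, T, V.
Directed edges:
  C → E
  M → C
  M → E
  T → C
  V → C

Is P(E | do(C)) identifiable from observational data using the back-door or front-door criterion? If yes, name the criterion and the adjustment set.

desc(C)\{C}={E}; candidates ⊆ {M,T,V}.
size 0: {}; under {} C still reaches {E,M,T,V} ∋ E.
{M}: C⊥E given {M} in G with C→· removed — back-door holds.
P(E|do(C)) = Σ_{M} P(E|C,M)·P(M).

P(E|do(C)): backdoor, adjust for {M}.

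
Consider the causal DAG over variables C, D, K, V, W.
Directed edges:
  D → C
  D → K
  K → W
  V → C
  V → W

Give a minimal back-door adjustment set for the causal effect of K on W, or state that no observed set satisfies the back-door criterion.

desc(K)\{K}={W}; candidates ⊆ {C,D,V}.
∅: K⊥W given ∅ in G with K→· removed — back-door holds.

K→W: minimal back-door set ∅.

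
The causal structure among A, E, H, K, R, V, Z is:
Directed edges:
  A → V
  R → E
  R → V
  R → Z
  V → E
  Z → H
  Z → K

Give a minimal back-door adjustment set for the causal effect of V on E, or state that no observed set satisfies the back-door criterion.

V→E: minimal back-door set {R}.

desc(V)\{V}={E}; candidates ⊆ {A,H,K,R,Z}.
size 0: {}; under {} V still reaches {A,E,H,K,R,Z} ∋ E.
{R}: V⊥E given {R} in G with V→· removed — back-door holds.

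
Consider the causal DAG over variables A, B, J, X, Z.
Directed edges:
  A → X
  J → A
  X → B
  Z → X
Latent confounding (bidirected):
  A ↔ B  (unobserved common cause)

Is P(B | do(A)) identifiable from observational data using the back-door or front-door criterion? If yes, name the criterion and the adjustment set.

desc(A)\{A}={B,X}; candidates ⊆ {J,Z}.
A↔B: latent back-door arc(s) into A.
size 0: {}; under {} A still reaches {B,J} ∋ B.
size 1: {J}, {Z}; under {J} A still reaches {B} ∋ B.
size 2: {J,Z}; under {J,Z} A still reaches {B} ∋ B.
A↔B cannot be blocked by any observed set — no back-door set.
{X}: (i) intercepts every directed A→B path; (ii) no back-door A→{X}; (iii) {A} blocks every back-door {X}→B. Front-door holds.
P(B|do(A)) = Σ_{X} P(X|A) Σ_{A'} P(B|X,A')P(A').

P(B|do(A)): frontdoor, adjust for {X}.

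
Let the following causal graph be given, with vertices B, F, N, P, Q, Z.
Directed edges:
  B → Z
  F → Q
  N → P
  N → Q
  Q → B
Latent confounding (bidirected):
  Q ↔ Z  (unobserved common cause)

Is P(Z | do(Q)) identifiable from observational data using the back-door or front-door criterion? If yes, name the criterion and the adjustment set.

desc(Q)\{Q}={B,Z}; candidates ⊆ {F,N,P}.
Q↔Z: latent back-door arc(s) into Q.
size 0: {}; under {} Q still reaches {F,N,P,Z} ∋ Z.
size 1: {F}, {N}, {P}; under {F} Q still reaches {N,P,Z} ∋ Z.
size 2: {F,N}, {F,P}, {N,P}; under {F,N} Q still reaches {Z} ∋ Z.
Q↔Z cannot be blocked by any observed set — no back-door set.
{B}: (i) intercepts every directed Q→Z path; (ii) no back-door Q→{B}; (iii) {Q} blocks every back-door {B}→Z. Front-door holds.
P(Z|do(Q)) = Σ_{B} P(B|Q) Σ_{Q'} P(Z|B,Q')P(Q').

P(Z|do(Q)): frontdoor, adjust for {B}.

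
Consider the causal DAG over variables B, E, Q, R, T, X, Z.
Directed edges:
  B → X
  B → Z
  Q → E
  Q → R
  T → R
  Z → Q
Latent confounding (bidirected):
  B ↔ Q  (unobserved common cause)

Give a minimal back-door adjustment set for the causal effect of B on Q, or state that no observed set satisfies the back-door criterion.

B→Q: no observed back-door set.

desc(B)\{B}={E,Q,R,X,Z}; candidates ⊆ {T}.
B↔Q: latent back-door arc(s) into B.
size 0: {}; under {} B still reaches {E,Q,R} ∋ Q.
size 1: {T}; under {T} B still reaches {E,Q,R} ∋ Q.
B↔Q cannot be blocked by any observed set — no back-door set.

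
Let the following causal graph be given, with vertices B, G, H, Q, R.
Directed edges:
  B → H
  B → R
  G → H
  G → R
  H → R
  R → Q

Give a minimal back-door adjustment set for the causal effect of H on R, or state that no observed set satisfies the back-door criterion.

H→R: minimal back-door set {B, G}.

desc(H)\{H}={Q,R}; candidates ⊆ {B,G}.
size 0: {}; under {} H still reaches {B,G,Q,R} ∋ R.
size 1: {B}, {G}; under {B} H still reaches {G,Q,R} ∋ R.
{B,G}: H⊥R given {B,G} in G with H→· removed — back-door holds.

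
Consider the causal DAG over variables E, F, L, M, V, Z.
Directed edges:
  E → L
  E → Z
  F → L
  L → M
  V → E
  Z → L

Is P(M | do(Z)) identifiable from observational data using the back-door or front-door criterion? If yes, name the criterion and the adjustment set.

desc(Z)\{Z}={L,M}; candidates ⊆ {E,F,V}.
size 0: {}; under {} Z still reaches {E,L,M,V} ∋ M.
{E}: Z⊥M given {E} in G with Z→· removed — back-door holds.
P(M|do(Z)) = Σ_{E} P(M|Z,E)·P(E).

P(M|do(Z)): backdoor, adjust for {E}.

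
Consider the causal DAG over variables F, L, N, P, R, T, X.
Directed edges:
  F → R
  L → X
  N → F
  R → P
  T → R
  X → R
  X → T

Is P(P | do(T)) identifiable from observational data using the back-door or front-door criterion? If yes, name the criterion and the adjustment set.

desc(T)\{T}={P,R}; candidates ⊆ {F,L,N,X}.
size 0: {}; under {} T still reaches {L,P,R,X} ∋ P.
{X}: T⊥P given {X} in G with T→· removed — back-door holds.
P(P|do(T)) = Σ_{X} P(P|T,X)·P(X).

P(P|do(T)): backdoor, adjust for {X}.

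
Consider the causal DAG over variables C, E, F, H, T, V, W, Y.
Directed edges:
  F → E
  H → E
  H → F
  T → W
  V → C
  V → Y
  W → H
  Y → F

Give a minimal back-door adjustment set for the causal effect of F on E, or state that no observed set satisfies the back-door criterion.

F→E: minimal back-door set {H}.

desc(F)\{F}={E}; candidates ⊆ {C,H,T,V,W,Y}.
size 0: {}; under {} F still reaches {C,E,H,T,V,W,Y} ∋ E.
{H}: F⊥E given {H} in G with F→· removed — back-door holds.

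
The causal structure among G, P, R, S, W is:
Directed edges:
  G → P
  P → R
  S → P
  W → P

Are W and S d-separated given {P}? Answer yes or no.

Bayes-Ball from W | {P} reaches {G,S}.
S ∈ reach(W|{P}) ⇒ W ⊥̸ S | {P}.

No — W and S are d-connected given {P}.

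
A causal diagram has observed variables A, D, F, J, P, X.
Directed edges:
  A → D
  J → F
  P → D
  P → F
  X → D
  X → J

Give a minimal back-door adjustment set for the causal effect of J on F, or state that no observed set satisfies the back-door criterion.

desc(J)\{J}={F}; candidates ⊆ {A,D,P,X}.
∅: J⊥F given ∅ in G with J→· removed — back-door holds.

J→F: minimal back-door set ∅.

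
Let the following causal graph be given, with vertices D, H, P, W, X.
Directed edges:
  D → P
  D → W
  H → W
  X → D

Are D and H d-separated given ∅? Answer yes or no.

Yes — D ⊥ H | ∅.

Bayes-Ball from D | ∅ reaches {P,W,X}.
H ∉ reach(D|∅) ⇒ D ⊥ H | ∅.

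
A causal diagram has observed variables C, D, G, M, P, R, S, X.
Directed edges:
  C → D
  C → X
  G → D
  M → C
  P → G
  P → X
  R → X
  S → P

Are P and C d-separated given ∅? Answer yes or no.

Bayes-Ball from P | ∅ reaches {D,G,S,X}.
C ∉ reach(P|∅) ⇒ P ⊥ C | ∅.

Yes — P ⊥ C | ∅.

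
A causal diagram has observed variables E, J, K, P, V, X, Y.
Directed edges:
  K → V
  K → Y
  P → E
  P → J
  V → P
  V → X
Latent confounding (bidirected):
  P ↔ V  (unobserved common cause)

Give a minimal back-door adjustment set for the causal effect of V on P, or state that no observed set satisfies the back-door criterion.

desc(V)\{V}={E,J,P,X}; candidates ⊆ {K,Y}.
V↔P: latent back-door arc(s) into V.
size 0: {}; under {} V still reaches {E,J,K,P,Y} ∋ P.
size 1: {K}, {Y}; under {K} V still reaches {E,J,P} ∋ P.
size 2: {K,Y}; under {K,Y} V still reaches {E,J,P} ∋ P.
V↔P cannot be blocked by any observed set — no back-door set.

V→P: no observed back-door set.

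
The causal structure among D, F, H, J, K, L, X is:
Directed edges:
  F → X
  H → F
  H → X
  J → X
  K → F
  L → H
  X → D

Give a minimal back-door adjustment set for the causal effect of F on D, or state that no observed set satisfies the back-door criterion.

F→D: minimal back-door set {H}.

desc(F)\{F}={D,X}; candidates ⊆ {H,J,K,L}.
size 0: {}; under {} F still reaches {D,H,K,L,X} ∋ D.
{H}: F⊥D given {H} in G with F→· removed — back-door holds.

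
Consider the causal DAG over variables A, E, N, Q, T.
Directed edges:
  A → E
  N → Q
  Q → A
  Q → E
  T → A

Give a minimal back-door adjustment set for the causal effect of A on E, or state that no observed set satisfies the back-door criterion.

A→E: minimal back-door set {Q}.

desc(A)\{A}={E}; candidates ⊆ {N,Q,T}.
size 0: {}; under {} A still reaches {E,N,Q,T} ∋ E.
{Q}: A⊥E given {Q} in G with A→· removed — back-door holds.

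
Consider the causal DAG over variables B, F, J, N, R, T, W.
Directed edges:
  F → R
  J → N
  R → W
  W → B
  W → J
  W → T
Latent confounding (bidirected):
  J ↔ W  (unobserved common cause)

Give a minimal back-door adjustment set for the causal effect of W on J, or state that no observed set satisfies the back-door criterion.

desc(W)\{W}={B,J,N,T}; candidates ⊆ {F,R}.
W↔J: latent back-door arc(s) into W.
size 0: {}; under {} W still reaches {F,J,N,R} ∋ J.
size 1: {F}, {R}; under {F} W still reaches {J,N,R} ∋ J.
size 2: {F,R}; under {F,R} W still reaches {J,N} ∋ J.
W↔J cannot be blocked by any observed set — no back-door set.

W→J: no observed back-door set.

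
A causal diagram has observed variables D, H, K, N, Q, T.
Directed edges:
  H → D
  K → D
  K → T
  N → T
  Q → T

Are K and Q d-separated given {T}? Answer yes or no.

Bayes-Ball from K | {T} reaches {D,N,Q}.
Q ∈ reach(K|{T}) ⇒ K ⊥̸ Q | {T}.

No — K and Q are d-connected given {T}.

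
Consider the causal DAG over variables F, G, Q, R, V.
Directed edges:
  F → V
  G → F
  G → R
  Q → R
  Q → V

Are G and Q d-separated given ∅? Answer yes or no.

Yes — G ⊥ Q | ∅.

Bayes-Ball from G | ∅ reaches {F,R,V}.
Q ∉ reach(G|∅) ⇒ G ⊥ Q | ∅.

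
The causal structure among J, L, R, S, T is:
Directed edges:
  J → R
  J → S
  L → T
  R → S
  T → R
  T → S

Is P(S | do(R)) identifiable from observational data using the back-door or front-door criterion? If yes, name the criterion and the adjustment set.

desc(R)\{R}={S}; candidates ⊆ {J,L,T}.
size 0: {}; under {} R still reaches {J,L,S,T} ∋ S.
size 1: {J}, {L}, {T}; under {J} R still reaches {L,S,T} ∋ S.
{J,T}: R⊥S given {J,T} in G with R→· removed — back-door holds.
P(S|do(R)) = Σ_{J,T} P(S|R,J,T)·P(J,T).

P(S|do(R)): backdoor, adjust for {J, T}.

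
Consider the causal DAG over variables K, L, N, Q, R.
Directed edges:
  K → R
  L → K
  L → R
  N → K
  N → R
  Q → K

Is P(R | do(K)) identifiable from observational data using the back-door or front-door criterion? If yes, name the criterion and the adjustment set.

desc(K)\{K}={R}; candidates ⊆ {L,N,Q}.
size 0: {}; under {} K still reaches {L,N,Q,R} ∋ R.
size 1: {L}, {N}, {Q}; under {L} K still reaches {N,Q,R} ∋ R.
{L,N}: K⊥R given {L,N} in G with K→· removed — back-door holds.
P(R|do(K)) = Σ_{L,N} P(R|K,L,N)·P(L,N).

P(R|do(K)): backdoor, adjust for {L, N}.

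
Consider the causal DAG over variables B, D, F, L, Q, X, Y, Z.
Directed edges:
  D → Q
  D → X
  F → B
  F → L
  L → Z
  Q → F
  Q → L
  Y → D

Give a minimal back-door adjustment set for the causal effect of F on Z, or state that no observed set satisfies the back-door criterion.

F→Z: minimal back-door set {Q}.

desc(F)\{F}={B,L,Z}; candidates ⊆ {D,Q,X,Y}.
size 0: {}; under {} F still reaches {D,L,Q,X,Y,Z} ∋ Z.
{Q}: F⊥Z given {Q} in G with F→· removed — back-door holds.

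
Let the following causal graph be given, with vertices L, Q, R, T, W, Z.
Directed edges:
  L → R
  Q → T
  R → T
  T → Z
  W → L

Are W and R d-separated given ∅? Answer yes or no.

No — W and R are d-connected given ∅.

Bayes-Ball from W | ∅ reaches {L,R,T,Z}.
R ∈ reach(W|∅) ⇒ W ⊥̸ R | ∅.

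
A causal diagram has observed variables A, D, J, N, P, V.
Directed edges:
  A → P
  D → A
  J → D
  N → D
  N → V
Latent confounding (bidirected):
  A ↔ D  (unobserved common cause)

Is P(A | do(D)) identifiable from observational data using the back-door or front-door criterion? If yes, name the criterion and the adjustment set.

desc(D)\{D}={A,P}; candidates ⊆ {J,N,V}.
D↔A: latent back-door arc(s) into D.
size 0: {}; under {} D still reaches {A,J,N,P,V} ∋ A.
size 1: {J}, {N}, {V}; under {J} D still reaches {A,N,P,V} ∋ A.
size 2: {J,N}, {J,V}, {N,V}; under {J,N} D still reaches {A,P} ∋ A.
D↔A cannot be blocked by any observed set — no back-door set.
No mediator lies on a directed D→…→A path.
Neither criterion identifies P(A|do(D)) in this graph.

P(A|do(D)): not identifiable (no BD/FD set).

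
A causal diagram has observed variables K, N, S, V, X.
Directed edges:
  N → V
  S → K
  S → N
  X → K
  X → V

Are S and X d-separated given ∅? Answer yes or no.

Yes — S ⊥ X | ∅.

Bayes-Ball from S | ∅ reaches {K,N,V}.
X ∉ reach(S|∅) ⇒ S ⊥ X | ∅.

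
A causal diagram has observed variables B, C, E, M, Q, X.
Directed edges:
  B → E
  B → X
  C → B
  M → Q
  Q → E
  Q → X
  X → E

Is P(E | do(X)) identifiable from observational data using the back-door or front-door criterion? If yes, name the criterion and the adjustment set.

P(E|do(X)): backdoor, adjust for {B, Q}.

desc(X)\{X}={E}; candidates ⊆ {B,C,M,Q}.
size 0: {}; under {} X still reaches {B,C,E,M,Q} ∋ E.
size 1: {B}, {C}, {M} …(+1); under {B} X still reaches {E,M,Q} ∋ E.
{B,Q}: X⊥E given {B,Q} in G with X→· removed — back-door holds.
P(E|do(X)) = Σ_{B,Q} P(E|X,B,Q)·P(B,Q).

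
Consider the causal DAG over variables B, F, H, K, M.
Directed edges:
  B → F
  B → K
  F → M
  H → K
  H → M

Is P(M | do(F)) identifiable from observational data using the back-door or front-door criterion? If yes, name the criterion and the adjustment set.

P(M|do(F)): backdoor, adjust for ∅.

desc(F)\{F}={M}; candidates ⊆ {B,H,K}.
∅: F⊥M given ∅ in G with F→· removed — back-door holds.
P(M|do(F)) = P(M|F) — no adjustment needed.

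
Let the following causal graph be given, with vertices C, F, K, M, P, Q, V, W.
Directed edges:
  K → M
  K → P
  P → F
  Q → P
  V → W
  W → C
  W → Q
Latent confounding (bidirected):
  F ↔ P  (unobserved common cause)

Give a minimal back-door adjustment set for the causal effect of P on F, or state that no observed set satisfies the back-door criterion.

P→F: no observed back-door set.

desc(P)\{P}={F}; candidates ⊆ {C,K,M,Q,V,W}.
P↔F: latent back-door arc(s) into P.
size 0: {}; under {} P still reaches {C,F,K,M,Q,V,W} ∋ F.
size 1: {C}, {K}, {M} …(+3); under {C} P still reaches {F,K,M,Q,V,W} ∋ F.
size 2: {C,K}, {C,M}, {C,Q} …(+12); under {C,K} P still reaches {F,Q,V,W} ∋ F.
P↔F cannot be blocked by any observed set — no back-door set.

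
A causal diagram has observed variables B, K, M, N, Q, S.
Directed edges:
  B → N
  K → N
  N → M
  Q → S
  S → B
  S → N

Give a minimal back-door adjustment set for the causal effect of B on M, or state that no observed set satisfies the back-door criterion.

desc(B)\{B}={M,N}; candidates ⊆ {K,Q,S}.
size 0: {}; under {} B still reaches {M,N,Q,S} ∋ M.
{S}: B⊥M given {S} in G with B→· removed — back-door holds.

B→M: minimal back-door set {S}.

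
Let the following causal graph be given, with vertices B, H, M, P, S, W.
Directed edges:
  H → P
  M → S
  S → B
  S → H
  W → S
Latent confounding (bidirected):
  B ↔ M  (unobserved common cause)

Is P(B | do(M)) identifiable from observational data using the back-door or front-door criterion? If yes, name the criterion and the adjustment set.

desc(M)\{M}={B,H,P,S}; candidates ⊆ {W}.
M↔B: latent back-door arc(s) into M.
size 0: {}; under {} M still reaches {B} ∋ B.
size 1: {W}; under {W} M still reaches {B} ∋ B.
M↔B cannot be blocked by any observed set — no back-door set.
{S}: (i) intercepts every directed M→B path; (ii) no back-door M→{S}; (iii) {M} blocks every back-door {S}→B. Front-door holds.
P(B|do(M)) = Σ_{S} P(S|M) Σ_{M'} P(B|S,M')P(M').

P(B|do(M)): frontdoor, adjust for {S}.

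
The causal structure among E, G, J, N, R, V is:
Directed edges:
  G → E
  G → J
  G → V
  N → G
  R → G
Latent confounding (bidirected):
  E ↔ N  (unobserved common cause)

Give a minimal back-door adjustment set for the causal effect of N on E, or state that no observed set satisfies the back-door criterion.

desc(N)\{N}={E,G,J,V}; candidates ⊆ {R}.
N↔E: latent back-door arc(s) into N.
size 0: {}; under {} N still reaches {E} ∋ E.
size 1: {R}; under {R} N still reaches {E} ∋ E.
N↔E cannot be blocked by any observed set — no back-door set.

N→E: no observed back-door set.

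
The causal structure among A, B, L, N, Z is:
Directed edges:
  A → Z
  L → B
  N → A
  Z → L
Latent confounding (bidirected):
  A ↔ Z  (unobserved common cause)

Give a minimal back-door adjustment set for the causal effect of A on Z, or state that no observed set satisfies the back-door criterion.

A→Z: no observed back-door set.

desc(A)\{A}={B,L,Z}; candidates ⊆ {N}.
A↔Z: latent back-door arc(s) into A.
size 0: {}; under {} A still reaches {B,L,N,Z} ∋ Z.
size 1: {N}; under {N} A still reaches {B,L,Z} ∋ Z.
A↔Z cannot be blocked by any observed set — no back-door set.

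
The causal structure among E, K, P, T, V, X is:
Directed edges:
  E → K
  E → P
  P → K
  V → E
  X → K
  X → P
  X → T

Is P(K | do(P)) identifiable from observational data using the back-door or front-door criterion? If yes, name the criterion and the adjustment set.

P(K|do(P)): backdoor, adjust for {E, X}.

desc(P)\{P}={K}; candidates ⊆ {E,T,V,X}.
size 0: {}; under {} P still reaches {E,K,T,V,X} ∋ K.
size 1: {E}, {T}, {V} …(+1); under {E} P still reaches {K,T,X} ∋ K.
{E,X}: P⊥K given {E,X} in G with P→· removed — back-door holds.
P(K|do(P)) = Σ_{E,X} P(K|P,E,X)·P(E,X).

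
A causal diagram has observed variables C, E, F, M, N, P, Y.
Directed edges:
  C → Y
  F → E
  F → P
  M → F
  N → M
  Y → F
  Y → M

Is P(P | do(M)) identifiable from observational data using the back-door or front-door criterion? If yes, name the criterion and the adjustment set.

desc(M)\{M}={E,F,P}; candidates ⊆ {C,N,Y}.
size 0: {}; under {} M still reaches {C,E,F,N,P,Y} ∋ P.
{Y}: M⊥P given {Y} in G with M→· removed — back-door holds.
P(P|do(M)) = Σ_{Y} P(P|M,Y)·P(Y).

P(P|do(M)): backdoor, adjust for {Y}.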